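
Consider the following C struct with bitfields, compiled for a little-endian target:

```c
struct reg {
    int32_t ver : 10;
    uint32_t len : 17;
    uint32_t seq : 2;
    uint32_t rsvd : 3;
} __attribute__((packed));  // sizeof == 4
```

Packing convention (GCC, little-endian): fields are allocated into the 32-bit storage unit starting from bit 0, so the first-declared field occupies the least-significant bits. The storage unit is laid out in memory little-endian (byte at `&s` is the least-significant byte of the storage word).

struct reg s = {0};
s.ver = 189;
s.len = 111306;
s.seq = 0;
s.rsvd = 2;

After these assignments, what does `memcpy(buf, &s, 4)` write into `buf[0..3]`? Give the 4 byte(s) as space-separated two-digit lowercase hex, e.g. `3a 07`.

ver (10b) val=189 bits=0xbd at bit 0: 0x000000bd
len (17b) val=111306 bits=0x1b2ca at bit 10: 0x06cb28bd
seq (2b) val=0 bits=0x0 at bit 27: 0x06cb28bd
rsvd (3b) val=2 bits=0x2 at bit 29: 0x46cb28bd
word = 0x46cb28bd → little-endian bytes:
  [0]=0xbd  [1]=0x28  [2]=0xcb  [3]=0x46

bd 28 cb 46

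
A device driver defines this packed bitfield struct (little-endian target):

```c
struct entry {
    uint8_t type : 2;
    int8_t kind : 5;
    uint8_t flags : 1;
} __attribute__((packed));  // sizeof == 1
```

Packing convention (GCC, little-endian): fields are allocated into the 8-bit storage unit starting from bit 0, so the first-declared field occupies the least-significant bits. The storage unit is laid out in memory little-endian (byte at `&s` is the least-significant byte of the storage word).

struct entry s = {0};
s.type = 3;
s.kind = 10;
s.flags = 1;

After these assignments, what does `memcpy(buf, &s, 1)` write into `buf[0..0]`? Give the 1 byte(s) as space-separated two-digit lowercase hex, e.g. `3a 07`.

type:2 = 3 → 0x3 << 0 → word 0x03
kind:5 = 10 → 0xa << 2 → word 0x2b
flags:1 = 1 → 0x1 << 7 → word 0xab
word = 0xab → little-endian bytes:
  [0]=0xab

ab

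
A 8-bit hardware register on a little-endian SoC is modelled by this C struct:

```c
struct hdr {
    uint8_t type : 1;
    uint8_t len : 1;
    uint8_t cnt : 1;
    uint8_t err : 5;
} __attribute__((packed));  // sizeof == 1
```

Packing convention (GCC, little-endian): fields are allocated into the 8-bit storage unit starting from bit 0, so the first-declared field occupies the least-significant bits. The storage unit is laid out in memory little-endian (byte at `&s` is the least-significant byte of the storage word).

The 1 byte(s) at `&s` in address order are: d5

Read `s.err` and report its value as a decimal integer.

26

[0]=0xd5 (little-endian) → word 0xd5
type [0+:1] = (word>>0) & 0x1 = 1
len [1+:1] = (word>>1) & 0x1 = 0
cnt [2+:1] = (word>>2) & 0x1 = 1
err [3+:5] = (word>>3) & 0x1f = 26  ←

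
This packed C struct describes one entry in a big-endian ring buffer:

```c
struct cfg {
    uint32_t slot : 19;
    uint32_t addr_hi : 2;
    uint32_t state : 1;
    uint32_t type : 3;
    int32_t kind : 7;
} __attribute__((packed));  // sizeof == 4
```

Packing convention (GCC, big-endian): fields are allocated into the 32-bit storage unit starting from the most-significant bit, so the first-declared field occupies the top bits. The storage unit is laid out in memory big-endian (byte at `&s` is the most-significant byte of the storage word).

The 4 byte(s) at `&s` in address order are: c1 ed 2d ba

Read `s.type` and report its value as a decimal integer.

3

[0]=0xc1 [1]=0xed [2]=0x2d [3]=0xba (big-endian) → word 0xc1ed2dba
slot [13+:19] = (word>>13) & 0x7ffff = 397161
addr_hi [11+:2] = (word>>11) & 0x3 = 1
state [10+:1] = (word>>10) & 0x1 = 1
type [7+:3] = (word>>7) & 0x7 = 3  ←
kind [0+:7] = (word>>0) & 0x7f = 58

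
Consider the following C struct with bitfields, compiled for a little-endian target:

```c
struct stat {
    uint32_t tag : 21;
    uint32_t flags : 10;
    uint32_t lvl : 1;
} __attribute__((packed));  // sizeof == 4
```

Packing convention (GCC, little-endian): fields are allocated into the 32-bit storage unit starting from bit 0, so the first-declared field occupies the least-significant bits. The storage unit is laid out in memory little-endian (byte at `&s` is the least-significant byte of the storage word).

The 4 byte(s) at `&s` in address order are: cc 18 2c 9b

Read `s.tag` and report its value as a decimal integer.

[0]=0xcc [1]=0x18 [2]=0x2c [3]=0x9b (little-endian) → word 0x9b2c18cc
tag:21 @ bit 0 → (0x9b2c18cc>>0)&0x1fffff = 0xc18cc  ←
flags:10 @ bit 21 → (0x9b2c18cc>>21)&0x3ff = 0xd9
lvl:1 @ bit 31 → (0x9b2c18cc>>31)&0x1 = 0x1

792780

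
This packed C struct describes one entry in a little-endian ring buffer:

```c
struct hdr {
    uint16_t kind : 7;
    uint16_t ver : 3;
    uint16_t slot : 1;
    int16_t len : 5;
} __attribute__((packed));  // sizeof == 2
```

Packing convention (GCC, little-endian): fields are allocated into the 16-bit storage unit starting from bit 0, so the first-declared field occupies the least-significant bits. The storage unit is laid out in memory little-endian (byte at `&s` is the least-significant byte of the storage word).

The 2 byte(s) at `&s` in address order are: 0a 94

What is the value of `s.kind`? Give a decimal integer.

[0]=0x0a [1]=0x94 (little-endian) → word 0x940a
kind:7 @ bit 0 → (0x940a>>0)&0x7f = 0xa  ←
ver:3 @ bit 7 → (0x940a>>7)&0x7 = 0x0
slot:1 @ bit 10 → (0x940a>>10)&0x1 = 0x1
len:5 @ bit 11 → (0x940a>>11)&0x1f = 0x12

10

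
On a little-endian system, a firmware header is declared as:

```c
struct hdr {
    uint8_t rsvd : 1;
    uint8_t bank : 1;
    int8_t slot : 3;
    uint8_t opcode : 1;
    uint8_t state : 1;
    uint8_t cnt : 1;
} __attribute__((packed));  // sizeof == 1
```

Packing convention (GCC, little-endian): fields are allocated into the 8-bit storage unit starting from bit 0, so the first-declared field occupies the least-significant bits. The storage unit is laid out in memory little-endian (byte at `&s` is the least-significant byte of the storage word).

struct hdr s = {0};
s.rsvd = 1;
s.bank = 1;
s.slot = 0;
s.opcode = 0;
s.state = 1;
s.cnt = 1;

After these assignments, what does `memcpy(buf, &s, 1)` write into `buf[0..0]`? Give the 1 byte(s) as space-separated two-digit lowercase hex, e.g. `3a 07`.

rsvd (1b) val=1 bits=0x1 at bit 0: 0x01
bank (1b) val=1 bits=0x1 at bit 1: 0x03
slot (3b) val=0 bits=0x0 at bit 2: 0x03
opcode (1b) val=0 bits=0x0 at bit 5: 0x03
state (1b) val=1 bits=0x1 at bit 6: 0x43
cnt (1b) val=1 bits=0x1 at bit 7: 0xc3
word = 0xc3 → little-endian bytes:
  [0]=0xc3

c3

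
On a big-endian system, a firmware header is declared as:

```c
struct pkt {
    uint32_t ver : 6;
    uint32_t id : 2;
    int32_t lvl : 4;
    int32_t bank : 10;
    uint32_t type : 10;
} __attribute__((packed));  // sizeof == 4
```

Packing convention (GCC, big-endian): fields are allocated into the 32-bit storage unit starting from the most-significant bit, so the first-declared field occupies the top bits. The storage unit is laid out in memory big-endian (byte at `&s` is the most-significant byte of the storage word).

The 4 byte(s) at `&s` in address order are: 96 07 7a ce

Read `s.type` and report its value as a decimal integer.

[0]=0x96 [1]=0x07 [2]=0x7a [3]=0xce (big-endian) → word 0x96077ace
ver:6 @ bit 26 → (0x96077ace>>26)&0x3f = 0x25
id:2 @ bit 24 → (0x96077ace>>24)&0x3 = 0x2
lvl:4 @ bit 20 → (0x96077ace>>20)&0xf = 0x0
bank:10 @ bit 10 → (0x96077ace>>10)&0x3ff = 0x1de
type:10 @ bit 0 → (0x96077ace>>0)&0x3ff = 0x2ce  ←

718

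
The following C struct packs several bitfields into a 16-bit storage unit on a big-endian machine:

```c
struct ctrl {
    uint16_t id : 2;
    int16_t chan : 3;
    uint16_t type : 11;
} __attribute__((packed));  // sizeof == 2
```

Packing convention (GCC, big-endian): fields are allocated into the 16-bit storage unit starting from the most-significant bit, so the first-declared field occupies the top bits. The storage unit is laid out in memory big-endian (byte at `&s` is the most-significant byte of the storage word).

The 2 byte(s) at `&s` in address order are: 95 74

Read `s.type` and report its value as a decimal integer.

1396

[0]=0x95 [1]=0x74 (big-endian) → word 0x9574
id:2 @ bit 14 → (0x9574>>14)&0x3 = 0x2
chan:3 @ bit 11 → (0x9574>>11)&0x7 = 0x2
type:11 @ bit 0 → (0x9574>>0)&0x7ff = 0x574  ←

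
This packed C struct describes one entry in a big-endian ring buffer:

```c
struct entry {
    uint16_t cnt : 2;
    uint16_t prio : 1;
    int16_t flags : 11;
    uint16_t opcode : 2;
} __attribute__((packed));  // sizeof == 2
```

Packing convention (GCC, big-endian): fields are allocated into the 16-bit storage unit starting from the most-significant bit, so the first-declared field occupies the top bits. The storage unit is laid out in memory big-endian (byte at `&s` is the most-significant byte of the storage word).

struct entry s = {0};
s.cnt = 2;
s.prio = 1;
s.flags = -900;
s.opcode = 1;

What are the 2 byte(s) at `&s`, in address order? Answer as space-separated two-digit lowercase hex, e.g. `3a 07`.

cnt (2b) val=2 bits=0x2 at bit 14: 0x8000
prio (1b) val=1 bits=0x1 at bit 13: 0xa000
flags (11b) val=-900 bits=0x47c at bit 2: 0xb1f0
opcode (2b) val=1 bits=0x1 at bit 0: 0xb1f1
word = 0xb1f1 → big-endian bytes:
  [0]=0xb1  [1]=0xf1

b1 f1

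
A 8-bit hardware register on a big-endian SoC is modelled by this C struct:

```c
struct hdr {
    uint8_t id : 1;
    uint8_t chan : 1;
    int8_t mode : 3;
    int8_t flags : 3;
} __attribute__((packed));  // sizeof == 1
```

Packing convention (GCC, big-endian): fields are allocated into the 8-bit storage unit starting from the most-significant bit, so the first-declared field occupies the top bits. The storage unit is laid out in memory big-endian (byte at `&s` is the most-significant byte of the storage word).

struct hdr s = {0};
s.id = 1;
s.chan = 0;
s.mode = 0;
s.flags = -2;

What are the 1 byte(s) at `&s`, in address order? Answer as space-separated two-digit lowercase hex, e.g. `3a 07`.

id (1b) val=1 bits=0x1 at bit 7: 0x80
chan (1b) val=0 bits=0x0 at bit 6: 0x80
mode (3b) val=0 bits=0x0 at bit 3: 0x80
flags (3b) val=-2 bits=0x6 at bit 0: 0x86
word = 0x86 → big-endian bytes:
  [0]=0x86

86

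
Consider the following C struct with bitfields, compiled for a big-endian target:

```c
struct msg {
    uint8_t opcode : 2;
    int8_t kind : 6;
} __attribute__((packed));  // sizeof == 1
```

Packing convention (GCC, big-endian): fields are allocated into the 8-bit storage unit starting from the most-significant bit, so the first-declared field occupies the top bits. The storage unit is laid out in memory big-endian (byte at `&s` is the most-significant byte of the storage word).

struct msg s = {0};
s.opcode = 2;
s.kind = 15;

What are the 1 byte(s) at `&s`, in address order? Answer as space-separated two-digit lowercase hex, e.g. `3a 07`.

8f

[6+:2] opcode=2 & 0x3 = 0x2; word=0x80
[0+:6] kind=15 & 0x3f = 0xf; word=0x8f
word = 0x8f → big-endian bytes:
  [0]=0x8f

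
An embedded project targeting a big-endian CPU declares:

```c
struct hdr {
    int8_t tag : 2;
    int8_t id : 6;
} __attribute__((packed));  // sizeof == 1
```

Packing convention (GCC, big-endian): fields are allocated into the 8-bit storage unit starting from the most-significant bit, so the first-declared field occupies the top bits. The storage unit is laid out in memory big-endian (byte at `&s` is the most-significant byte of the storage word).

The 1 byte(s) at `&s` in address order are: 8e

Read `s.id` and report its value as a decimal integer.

14

[0]=0x8e (big-endian) → word 0x8e
tag:2 @ bit 6 → (0x8e>>6)&0x3 = 0x2
id:6 @ bit 0 → (0x8e>>0)&0x3f = 0xe  ←
id signed 6b, MSB=0: value = 14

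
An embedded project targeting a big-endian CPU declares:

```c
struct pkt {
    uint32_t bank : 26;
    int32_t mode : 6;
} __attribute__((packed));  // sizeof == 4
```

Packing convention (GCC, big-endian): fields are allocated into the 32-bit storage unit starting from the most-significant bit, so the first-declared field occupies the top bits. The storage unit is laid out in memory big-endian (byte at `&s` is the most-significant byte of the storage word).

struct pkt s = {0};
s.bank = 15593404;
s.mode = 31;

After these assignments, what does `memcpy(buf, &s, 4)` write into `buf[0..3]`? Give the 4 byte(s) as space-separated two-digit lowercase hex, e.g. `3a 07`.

[6+:26] bank=15593404 & 0x3ffffff = 0xedefbc; word=0x3b7bef00
[0+:6] mode=31 & 0x3f = 0x1f; word=0x3b7bef1f
word = 0x3b7bef1f → big-endian bytes:
  [0]=0x3b  [1]=0x7b  [2]=0xef  [3]=0x1f

3b 7b ef 1f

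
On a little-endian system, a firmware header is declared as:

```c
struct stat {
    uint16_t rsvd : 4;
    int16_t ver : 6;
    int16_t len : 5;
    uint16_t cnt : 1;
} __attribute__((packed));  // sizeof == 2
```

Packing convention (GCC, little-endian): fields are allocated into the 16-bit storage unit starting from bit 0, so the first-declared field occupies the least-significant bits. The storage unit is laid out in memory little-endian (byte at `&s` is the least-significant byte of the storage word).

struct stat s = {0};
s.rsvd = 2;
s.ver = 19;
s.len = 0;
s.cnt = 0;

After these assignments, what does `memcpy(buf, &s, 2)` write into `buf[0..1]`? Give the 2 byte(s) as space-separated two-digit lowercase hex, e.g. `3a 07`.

32 01

rsvd (4b) val=2 bits=0x2 at bit 0: 0x0002
ver (6b) val=19 bits=0x13 at bit 4: 0x0132
len (5b) val=0 bits=0x0 at bit 10: 0x0132
cnt (1b) val=0 bits=0x0 at bit 15: 0x0132
word = 0x0132 → little-endian bytes:
  [0]=0x32  [1]=0x01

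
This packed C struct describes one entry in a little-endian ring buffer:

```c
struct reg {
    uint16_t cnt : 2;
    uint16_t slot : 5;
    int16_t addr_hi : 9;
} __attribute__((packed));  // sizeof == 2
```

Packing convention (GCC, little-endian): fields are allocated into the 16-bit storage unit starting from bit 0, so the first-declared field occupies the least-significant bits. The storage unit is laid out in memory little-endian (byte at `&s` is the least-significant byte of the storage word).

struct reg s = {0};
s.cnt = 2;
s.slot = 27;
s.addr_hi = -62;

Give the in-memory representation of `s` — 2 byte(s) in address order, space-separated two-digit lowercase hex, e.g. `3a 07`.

cnt:2 = 2 → 0x2 << 0 → word 0x0002
slot:5 = 27 → 0x1b << 2 → word 0x006e
addr_hi:9 = -62 → 0x1c2 << 7 → word 0xe16e
word = 0xe16e → little-endian bytes:
  [0]=0x6e  [1]=0xe1

6e e1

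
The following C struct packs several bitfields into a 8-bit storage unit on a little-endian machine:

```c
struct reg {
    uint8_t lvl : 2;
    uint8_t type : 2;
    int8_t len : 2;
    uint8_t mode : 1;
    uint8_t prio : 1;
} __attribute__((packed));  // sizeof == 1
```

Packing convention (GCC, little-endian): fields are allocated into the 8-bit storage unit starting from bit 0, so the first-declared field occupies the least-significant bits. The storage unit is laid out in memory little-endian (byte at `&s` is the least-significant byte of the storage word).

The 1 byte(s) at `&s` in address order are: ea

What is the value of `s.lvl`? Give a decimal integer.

[0]=0xea (little-endian) → word 0xea
lvl [0+:2] = (word>>0) & 0x3 = 2  ←
type [2+:2] = (word>>2) & 0x3 = 2
len [4+:2] = (word>>4) & 0x3 = 2
mode [6+:1] = (word>>6) & 0x1 = 1
prio [7+:1] = (word>>7) & 0x1 = 1

2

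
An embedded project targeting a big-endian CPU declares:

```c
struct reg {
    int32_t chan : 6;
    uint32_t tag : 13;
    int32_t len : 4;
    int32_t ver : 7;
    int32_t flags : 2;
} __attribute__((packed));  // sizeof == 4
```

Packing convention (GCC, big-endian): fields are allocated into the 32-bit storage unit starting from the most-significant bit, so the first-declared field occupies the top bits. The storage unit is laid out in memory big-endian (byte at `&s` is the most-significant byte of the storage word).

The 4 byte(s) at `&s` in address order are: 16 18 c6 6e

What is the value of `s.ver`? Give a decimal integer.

27

[0]=0x16 [1]=0x18 [2]=0xc6 [3]=0x6e (big-endian) → word 0x1618c66e
chan [26+:6] = (word>>26) & 0x3f = 5
tag [13+:13] = (word>>13) & 0x1fff = 4294
len [9+:4] = (word>>9) & 0xf = 3
ver [2+:7] = (word>>2) & 0x7f = 27  ←
flags [0+:2] = (word>>0) & 0x3 = 2
ver signed 7b, MSB=0: value = 27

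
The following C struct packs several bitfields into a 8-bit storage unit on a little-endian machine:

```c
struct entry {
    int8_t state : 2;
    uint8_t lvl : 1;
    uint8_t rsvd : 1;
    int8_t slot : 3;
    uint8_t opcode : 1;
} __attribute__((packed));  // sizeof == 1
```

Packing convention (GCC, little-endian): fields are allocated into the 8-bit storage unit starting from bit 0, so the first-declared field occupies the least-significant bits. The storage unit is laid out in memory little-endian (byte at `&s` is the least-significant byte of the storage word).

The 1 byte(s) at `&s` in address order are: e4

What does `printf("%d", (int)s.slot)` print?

[0]=0xe4 (little-endian) → word 0xe4
state:2 @ bit 0 → (0xe4>>0)&0x3 = 0x0
lvl:1 @ bit 2 → (0xe4>>2)&0x1 = 0x1
rsvd:1 @ bit 3 → (0xe4>>3)&0x1 = 0x0
slot:3 @ bit 4 → (0xe4>>4)&0x7 = 0x6  ←
opcode:1 @ bit 7 → (0xe4>>7)&0x1 = 0x1
slot signed 3b, MSB=1: 6 - 8 = -2

-2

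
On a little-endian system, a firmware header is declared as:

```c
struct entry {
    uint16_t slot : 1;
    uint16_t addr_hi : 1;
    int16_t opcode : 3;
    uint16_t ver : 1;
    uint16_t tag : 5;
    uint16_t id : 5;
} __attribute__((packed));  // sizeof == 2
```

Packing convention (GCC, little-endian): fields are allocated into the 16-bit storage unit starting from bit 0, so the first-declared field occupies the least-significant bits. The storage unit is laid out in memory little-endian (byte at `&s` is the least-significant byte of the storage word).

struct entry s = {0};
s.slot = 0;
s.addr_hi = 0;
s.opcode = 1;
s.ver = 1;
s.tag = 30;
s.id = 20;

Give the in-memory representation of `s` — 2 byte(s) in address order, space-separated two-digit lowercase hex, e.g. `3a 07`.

[0+:1] slot=0 & 0x1 = 0x0; word=0x0000
[1+:1] addr_hi=0 & 0x1 = 0x0; word=0x0000
[2+:3] opcode=1 & 0x7 = 0x1; word=0x0004
[5+:1] ver=1 & 0x1 = 0x1; word=0x0024
[6+:5] tag=30 & 0x1f = 0x1e; word=0x07a4
[11+:5] id=20 & 0x1f = 0x14; word=0xa7a4
word = 0xa7a4 → little-endian bytes:
  [0]=0xa4  [1]=0xa7

a4 a7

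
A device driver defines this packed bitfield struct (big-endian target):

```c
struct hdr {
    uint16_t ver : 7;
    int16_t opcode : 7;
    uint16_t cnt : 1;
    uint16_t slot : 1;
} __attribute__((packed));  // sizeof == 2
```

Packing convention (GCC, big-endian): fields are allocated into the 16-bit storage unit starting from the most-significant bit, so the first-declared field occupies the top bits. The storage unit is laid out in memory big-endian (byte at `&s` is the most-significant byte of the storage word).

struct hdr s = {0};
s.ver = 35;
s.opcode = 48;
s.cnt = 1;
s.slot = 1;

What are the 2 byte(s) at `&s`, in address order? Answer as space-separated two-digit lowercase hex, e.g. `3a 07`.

46 c3

[9+:7] ver=35 & 0x7f = 0x23; word=0x4600
[2+:7] opcode=48 & 0x7f = 0x30; word=0x46c0
[1+:1] cnt=1 & 0x1 = 0x1; word=0x46c2
[0+:1] slot=1 & 0x1 = 0x1; word=0x46c3
word = 0x46c3 → big-endian bytes:
  [0]=0x46  [1]=0xc3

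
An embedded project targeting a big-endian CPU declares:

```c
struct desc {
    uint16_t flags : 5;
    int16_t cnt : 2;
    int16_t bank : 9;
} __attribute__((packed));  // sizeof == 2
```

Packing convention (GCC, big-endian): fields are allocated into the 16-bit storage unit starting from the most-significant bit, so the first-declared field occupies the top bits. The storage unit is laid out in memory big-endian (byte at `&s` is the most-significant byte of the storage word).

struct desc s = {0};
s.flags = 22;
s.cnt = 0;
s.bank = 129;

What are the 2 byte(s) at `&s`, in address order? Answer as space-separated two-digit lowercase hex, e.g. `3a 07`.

flags (5b) val=22 bits=0x16 at bit 11: 0xb000
cnt (2b) val=0 bits=0x0 at bit 9: 0xb000
bank (9b) val=129 bits=0x81 at bit 0: 0xb081
word = 0xb081 → big-endian bytes:
  [0]=0xb0  [1]=0x81

b0 81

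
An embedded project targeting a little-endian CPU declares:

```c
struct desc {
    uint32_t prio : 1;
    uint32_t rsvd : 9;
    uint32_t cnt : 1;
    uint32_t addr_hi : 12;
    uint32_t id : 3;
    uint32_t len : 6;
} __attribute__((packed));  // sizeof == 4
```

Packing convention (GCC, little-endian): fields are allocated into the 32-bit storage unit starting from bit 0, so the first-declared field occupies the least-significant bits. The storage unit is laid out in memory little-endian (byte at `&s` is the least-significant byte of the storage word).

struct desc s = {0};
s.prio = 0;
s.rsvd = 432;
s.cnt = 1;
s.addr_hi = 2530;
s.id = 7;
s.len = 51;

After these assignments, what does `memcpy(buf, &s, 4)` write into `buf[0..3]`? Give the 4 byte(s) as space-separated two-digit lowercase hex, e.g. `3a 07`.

60 17 cf cf

prio (1b) val=0 bits=0x0 at bit 0: 0x00000000
rsvd (9b) val=432 bits=0x1b0 at bit 1: 0x00000360
cnt (1b) val=1 bits=0x1 at bit 10: 0x00000760
addr_hi (12b) val=2530 bits=0x9e2 at bit 11: 0x004f1760
id (3b) val=7 bits=0x7 at bit 23: 0x03cf1760
len (6b) val=51 bits=0x33 at bit 26: 0xcfcf1760
word = 0xcfcf1760 → little-endian bytes:
  [0]=0x60  [1]=0x17  [2]=0xcf  [3]=0xcf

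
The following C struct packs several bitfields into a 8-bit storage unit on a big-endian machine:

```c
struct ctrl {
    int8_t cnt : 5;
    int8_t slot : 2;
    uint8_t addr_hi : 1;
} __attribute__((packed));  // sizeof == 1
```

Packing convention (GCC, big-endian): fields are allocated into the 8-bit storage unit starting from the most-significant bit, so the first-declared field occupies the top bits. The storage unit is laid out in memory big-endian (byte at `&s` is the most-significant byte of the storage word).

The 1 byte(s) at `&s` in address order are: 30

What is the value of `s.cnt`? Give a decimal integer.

[0]=0x30 (big-endian) → word 0x30
cnt:5 @ bit 3 → (0x30>>3)&0x1f = 0x6  ←
slot:2 @ bit 1 → (0x30>>1)&0x3 = 0x0
addr_hi:1 @ bit 0 → (0x30>>0)&0x1 = 0x0
cnt signed 5b, MSB=0: value = 6

6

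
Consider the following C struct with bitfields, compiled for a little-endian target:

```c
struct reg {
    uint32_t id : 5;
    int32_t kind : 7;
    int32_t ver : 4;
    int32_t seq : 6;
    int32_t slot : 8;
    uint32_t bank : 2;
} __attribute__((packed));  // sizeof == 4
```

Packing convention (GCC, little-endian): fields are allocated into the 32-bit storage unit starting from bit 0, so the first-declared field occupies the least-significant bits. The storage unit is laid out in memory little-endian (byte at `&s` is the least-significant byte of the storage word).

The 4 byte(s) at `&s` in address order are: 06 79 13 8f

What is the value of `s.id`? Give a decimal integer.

[0]=0x06 [1]=0x79 [2]=0x13 [3]=0x8f (little-endian) → word 0x8f137906
id:5 @ bit 0 → (0x8f137906>>0)&0x1f = 0x6  ←
kind:7 @ bit 5 → (0x8f137906>>5)&0x7f = 0x48
ver:4 @ bit 12 → (0x8f137906>>12)&0xf = 0x7
seq:6 @ bit 16 → (0x8f137906>>16)&0x3f = 0x13
slot:8 @ bit 22 → (0x8f137906>>22)&0xff = 0x3c
bank:2 @ bit 30 → (0x8f137906>>30)&0x3 = 0x2

6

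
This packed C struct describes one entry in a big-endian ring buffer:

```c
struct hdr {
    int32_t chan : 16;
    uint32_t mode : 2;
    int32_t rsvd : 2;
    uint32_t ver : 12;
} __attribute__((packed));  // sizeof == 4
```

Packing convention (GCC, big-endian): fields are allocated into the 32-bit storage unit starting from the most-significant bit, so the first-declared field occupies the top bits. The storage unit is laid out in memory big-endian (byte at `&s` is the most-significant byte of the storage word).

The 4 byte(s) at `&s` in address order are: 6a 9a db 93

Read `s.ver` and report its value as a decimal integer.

2963

[0]=0x6a [1]=0x9a [2]=0xdb [3]=0x93 (big-endian) → word 0x6a9adb93
chan [16+:16] = (word>>16) & 0xffff = 27290
mode [14+:2] = (word>>14) & 0x3 = 3
rsvd [12+:2] = (word>>12) & 0x3 = 1
ver [0+:12] = (word>>0) & 0xfff = 2963  ←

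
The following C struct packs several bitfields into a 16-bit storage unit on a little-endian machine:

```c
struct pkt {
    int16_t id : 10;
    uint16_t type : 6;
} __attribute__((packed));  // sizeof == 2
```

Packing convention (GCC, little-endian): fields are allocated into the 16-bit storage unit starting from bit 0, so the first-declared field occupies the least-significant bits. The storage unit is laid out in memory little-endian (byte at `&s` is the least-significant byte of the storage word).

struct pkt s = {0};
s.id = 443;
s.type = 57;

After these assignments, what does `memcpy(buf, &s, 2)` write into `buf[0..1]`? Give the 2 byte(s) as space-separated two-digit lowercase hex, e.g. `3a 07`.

bb e5

id (10b) val=443 bits=0x1bb at bit 0: 0x01bb
type (6b) val=57 bits=0x39 at bit 10: 0xe5bb
word = 0xe5bb → little-endian bytes:
  [0]=0xbb  [1]=0xe5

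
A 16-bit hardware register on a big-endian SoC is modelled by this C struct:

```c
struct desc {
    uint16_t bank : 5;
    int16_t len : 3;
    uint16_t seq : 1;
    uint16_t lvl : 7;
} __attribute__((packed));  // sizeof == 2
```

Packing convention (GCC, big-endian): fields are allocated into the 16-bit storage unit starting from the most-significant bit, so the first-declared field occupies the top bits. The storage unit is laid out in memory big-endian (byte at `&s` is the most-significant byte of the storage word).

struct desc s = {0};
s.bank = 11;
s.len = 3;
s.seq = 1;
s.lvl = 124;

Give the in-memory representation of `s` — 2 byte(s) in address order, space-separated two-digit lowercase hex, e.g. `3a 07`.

5b fc

bank (5b) val=11 bits=0xb at bit 11: 0x5800
len (3b) val=3 bits=0x3 at bit 8: 0x5b00
seq (1b) val=1 bits=0x1 at bit 7: 0x5b80
lvl (7b) val=124 bits=0x7c at bit 0: 0x5bfc
word = 0x5bfc → big-endian bytes:
  [0]=0x5b  [1]=0xfc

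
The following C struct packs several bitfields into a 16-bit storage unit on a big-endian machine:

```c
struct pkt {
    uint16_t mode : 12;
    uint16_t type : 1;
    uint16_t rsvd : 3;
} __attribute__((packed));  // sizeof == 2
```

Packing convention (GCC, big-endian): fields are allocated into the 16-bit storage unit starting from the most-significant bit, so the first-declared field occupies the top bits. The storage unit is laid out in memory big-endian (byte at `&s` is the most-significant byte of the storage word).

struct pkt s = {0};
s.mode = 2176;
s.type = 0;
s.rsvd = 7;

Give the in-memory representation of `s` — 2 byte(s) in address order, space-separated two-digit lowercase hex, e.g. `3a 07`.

mode:12 = 2176 → 0x880 << 4 → word 0x8800
type:1 = 0 → 0x0 << 3 → word 0x8800
rsvd:3 = 7 → 0x7 << 0 → word 0x8807
word = 0x8807 → big-endian bytes:
  [0]=0x88  [1]=0x07

88 07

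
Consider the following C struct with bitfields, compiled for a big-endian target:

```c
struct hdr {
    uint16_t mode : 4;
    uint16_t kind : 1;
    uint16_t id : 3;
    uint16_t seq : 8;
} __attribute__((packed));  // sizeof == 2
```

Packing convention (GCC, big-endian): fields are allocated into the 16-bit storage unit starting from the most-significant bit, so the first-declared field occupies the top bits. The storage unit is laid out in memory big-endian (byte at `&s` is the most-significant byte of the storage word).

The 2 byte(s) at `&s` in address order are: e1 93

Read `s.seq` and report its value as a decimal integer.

147

[0]=0xe1 [1]=0x93 (big-endian) → word 0xe193
mode:4 @ bit 12 → (0xe193>>12)&0xf = 0xe
kind:1 @ bit 11 → (0xe193>>11)&0x1 = 0x0
id:3 @ bit 8 → (0xe193>>8)&0x7 = 0x1
seq:8 @ bit 0 → (0xe193>>0)&0xff = 0x93  ←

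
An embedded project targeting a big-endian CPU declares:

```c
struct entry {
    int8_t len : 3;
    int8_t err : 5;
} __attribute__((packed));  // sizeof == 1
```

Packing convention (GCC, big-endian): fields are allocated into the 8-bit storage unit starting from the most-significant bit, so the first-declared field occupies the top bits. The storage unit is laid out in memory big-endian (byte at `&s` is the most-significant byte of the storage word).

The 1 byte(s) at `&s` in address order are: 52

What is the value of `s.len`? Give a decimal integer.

[0]=0x52 (big-endian) → word 0x52
len:3 @ bit 5 → (0x52>>5)&0x7 = 0x2  ←
err:5 @ bit 0 → (0x52>>0)&0x1f = 0x12
len signed 3b, MSB=0: value = 2

2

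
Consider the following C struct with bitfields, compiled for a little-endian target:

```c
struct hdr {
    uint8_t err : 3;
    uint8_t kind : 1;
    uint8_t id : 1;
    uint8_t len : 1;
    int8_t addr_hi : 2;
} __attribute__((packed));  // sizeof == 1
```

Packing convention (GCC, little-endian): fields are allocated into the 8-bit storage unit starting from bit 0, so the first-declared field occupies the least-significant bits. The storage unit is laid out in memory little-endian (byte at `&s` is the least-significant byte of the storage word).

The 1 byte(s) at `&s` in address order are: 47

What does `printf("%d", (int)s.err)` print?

[0]=0x47 (little-endian) → word 0x47
err:3 @ bit 0 → (0x47>>0)&0x7 = 0x7  ←
kind:1 @ bit 3 → (0x47>>3)&0x1 = 0x0
id:1 @ bit 4 → (0x47>>4)&0x1 = 0x0
len:1 @ bit 5 → (0x47>>5)&0x1 = 0x0
addr_hi:2 @ bit 6 → (0x47>>6)&0x3 = 0x1

7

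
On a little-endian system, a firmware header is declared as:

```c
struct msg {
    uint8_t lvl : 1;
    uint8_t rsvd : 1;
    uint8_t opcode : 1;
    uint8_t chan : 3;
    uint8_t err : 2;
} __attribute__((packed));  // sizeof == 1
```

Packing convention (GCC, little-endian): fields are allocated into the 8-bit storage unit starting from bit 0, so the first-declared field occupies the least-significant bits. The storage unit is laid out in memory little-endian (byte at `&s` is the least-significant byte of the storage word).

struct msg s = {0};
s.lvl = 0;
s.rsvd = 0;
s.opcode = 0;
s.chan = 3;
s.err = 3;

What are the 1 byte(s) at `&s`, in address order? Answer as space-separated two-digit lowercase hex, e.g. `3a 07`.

lvl (1b) val=0 bits=0x0 at bit 0: 0x00
rsvd (1b) val=0 bits=0x0 at bit 1: 0x00
opcode (1b) val=0 bits=0x0 at bit 2: 0x00
chan (3b) val=3 bits=0x3 at bit 3: 0x18
err (2b) val=3 bits=0x3 at bit 6: 0xd8
word = 0xd8 → little-endian bytes:
  [0]=0xd8

d8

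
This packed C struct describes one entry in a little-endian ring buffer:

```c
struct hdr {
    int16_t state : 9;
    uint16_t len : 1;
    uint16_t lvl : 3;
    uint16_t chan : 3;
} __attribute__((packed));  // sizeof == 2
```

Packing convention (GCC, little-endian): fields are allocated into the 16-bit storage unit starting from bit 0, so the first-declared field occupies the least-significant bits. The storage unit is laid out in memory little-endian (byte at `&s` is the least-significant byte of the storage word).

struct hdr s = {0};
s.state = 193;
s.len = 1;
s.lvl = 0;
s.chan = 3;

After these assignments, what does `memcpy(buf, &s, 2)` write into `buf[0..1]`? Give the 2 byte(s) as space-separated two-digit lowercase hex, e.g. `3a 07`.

c1 62

[0+:9] state=193 & 0x1ff = 0xc1; word=0x00c1
[9+:1] len=1 & 0x1 = 0x1; word=0x02c1
[10+:3] lvl=0 & 0x7 = 0x0; word=0x02c1
[13+:3] chan=3 & 0x7 = 0x3; word=0x62c1
word = 0x62c1 → little-endian bytes:
  [0]=0xc1  [1]=0x62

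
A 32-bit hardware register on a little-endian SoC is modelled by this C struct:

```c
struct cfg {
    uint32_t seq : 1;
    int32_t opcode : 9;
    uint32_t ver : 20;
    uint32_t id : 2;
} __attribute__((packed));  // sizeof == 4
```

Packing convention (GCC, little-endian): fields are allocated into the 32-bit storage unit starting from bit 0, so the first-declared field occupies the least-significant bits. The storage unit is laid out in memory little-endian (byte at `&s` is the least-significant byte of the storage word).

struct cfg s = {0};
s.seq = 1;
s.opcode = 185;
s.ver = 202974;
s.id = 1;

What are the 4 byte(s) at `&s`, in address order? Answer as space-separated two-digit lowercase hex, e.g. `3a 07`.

73 79 63 4c

[0+:1] seq=1 & 0x1 = 0x1; word=0x00000001
[1+:9] opcode=185 & 0x1ff = 0xb9; word=0x00000173
[10+:20] ver=202974 & 0xfffff = 0x318de; word=0x0c637973
[30+:2] id=1 & 0x3 = 0x1; word=0x4c637973
word = 0x4c637973 → little-endian bytes:
  [0]=0x73  [1]=0x79  [2]=0x63  [3]=0x4c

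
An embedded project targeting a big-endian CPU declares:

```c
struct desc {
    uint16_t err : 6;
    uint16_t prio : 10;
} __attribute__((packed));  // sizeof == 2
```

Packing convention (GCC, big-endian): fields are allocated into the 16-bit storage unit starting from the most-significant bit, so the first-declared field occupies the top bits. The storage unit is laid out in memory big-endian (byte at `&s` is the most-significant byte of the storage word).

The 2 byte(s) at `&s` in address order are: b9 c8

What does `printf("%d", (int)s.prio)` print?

456

[0]=0xb9 [1]=0xc8 (big-endian) → word 0xb9c8
err [10+:6] = (word>>10) & 0x3f = 46
prio [0+:10] = (word>>0) & 0x3ff = 456  ←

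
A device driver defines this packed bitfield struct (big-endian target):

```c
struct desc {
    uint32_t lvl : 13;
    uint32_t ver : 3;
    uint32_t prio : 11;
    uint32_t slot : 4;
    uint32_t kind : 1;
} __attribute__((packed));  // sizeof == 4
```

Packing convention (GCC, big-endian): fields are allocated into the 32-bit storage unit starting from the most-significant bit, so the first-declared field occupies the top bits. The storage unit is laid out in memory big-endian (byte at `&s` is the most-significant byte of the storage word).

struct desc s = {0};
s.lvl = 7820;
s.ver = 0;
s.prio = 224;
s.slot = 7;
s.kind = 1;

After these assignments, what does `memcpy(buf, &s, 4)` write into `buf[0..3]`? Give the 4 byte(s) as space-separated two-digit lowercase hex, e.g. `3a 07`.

lvl:13 = 7820 → 0x1e8c << 19 → word 0xf4600000
ver:3 = 0 → 0x0 << 16 → word 0xf4600000
prio:11 = 224 → 0xe0 << 5 → word 0xf4601c00
slot:4 = 7 → 0x7 << 1 → word 0xf4601c0e
kind:1 = 1 → 0x1 << 0 → word 0xf4601c0f
word = 0xf4601c0f → big-endian bytes:
  [0]=0xf4  [1]=0x60  [2]=0x1c  [3]=0x0f

f4 60 1c 0f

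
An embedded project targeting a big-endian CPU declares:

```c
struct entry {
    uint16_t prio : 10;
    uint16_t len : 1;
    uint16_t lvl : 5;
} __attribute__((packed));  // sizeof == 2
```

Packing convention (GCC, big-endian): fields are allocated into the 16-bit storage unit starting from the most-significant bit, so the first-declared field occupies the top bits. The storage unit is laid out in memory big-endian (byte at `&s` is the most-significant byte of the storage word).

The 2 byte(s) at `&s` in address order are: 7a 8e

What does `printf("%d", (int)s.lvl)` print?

14

[0]=0x7a [1]=0x8e (big-endian) → word 0x7a8e
prio:10 @ bit 6 → (0x7a8e>>6)&0x3ff = 0x1ea
len:1 @ bit 5 → (0x7a8e>>5)&0x1 = 0x0
lvl:5 @ bit 0 → (0x7a8e>>0)&0x1f = 0xe  ←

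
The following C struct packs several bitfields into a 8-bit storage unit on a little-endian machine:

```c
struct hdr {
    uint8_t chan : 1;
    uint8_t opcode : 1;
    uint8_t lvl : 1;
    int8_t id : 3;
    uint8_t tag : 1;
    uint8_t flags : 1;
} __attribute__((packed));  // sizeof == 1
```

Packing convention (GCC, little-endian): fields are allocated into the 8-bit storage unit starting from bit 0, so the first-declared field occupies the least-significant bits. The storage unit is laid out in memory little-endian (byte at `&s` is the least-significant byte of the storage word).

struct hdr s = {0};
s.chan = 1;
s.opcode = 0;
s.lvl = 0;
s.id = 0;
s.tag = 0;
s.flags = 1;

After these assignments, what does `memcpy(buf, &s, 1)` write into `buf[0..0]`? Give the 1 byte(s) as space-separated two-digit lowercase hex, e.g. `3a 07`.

81

chan (1b) val=1 bits=0x1 at bit 0: 0x01
opcode (1b) val=0 bits=0x0 at bit 1: 0x01
lvl (1b) val=0 bits=0x0 at bit 2: 0x01
id (3b) val=0 bits=0x0 at bit 3: 0x01
tag (1b) val=0 bits=0x0 at bit 6: 0x01
flags (1b) val=1 bits=0x1 at bit 7: 0x81
word = 0x81 → little-endian bytes:
  [0]=0x81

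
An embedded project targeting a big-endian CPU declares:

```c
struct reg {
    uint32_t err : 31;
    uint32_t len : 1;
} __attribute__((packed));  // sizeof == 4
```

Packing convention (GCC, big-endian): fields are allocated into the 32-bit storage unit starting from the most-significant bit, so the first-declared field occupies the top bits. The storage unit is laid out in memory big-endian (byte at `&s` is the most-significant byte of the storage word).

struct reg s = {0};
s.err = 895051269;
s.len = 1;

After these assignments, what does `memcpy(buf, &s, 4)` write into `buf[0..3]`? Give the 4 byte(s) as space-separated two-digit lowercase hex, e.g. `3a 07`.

6a b2 cc 0b

err (31b) val=895051269 bits=0x35596605 at bit 1: 0x6ab2cc0a
len (1b) val=1 bits=0x1 at bit 0: 0x6ab2cc0b
word = 0x6ab2cc0b → big-endian bytes:
  [0]=0x6a  [1]=0xb2  [2]=0xcc  [3]=0x0b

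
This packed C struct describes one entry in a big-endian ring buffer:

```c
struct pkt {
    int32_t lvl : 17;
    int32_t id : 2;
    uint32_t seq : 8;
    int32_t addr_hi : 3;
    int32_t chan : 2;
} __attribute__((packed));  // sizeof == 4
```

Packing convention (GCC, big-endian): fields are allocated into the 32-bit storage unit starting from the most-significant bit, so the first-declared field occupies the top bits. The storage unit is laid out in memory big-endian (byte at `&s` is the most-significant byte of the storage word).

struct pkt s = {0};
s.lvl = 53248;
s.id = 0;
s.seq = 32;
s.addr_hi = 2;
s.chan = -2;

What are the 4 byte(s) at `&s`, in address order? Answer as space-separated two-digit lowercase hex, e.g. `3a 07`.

lvl (17b) val=53248 bits=0xd000 at bit 15: 0x68000000
id (2b) val=0 bits=0x0 at bit 13: 0x68000000
seq (8b) val=32 bits=0x20 at bit 5: 0x68000400
addr_hi (3b) val=2 bits=0x2 at bit 2: 0x68000408
chan (2b) val=-2 bits=0x2 at bit 0: 0x6800040a
word = 0x6800040a → big-endian bytes:
  [0]=0x68  [1]=0x00  [2]=0x04  [3]=0x0a

68 00 04 0a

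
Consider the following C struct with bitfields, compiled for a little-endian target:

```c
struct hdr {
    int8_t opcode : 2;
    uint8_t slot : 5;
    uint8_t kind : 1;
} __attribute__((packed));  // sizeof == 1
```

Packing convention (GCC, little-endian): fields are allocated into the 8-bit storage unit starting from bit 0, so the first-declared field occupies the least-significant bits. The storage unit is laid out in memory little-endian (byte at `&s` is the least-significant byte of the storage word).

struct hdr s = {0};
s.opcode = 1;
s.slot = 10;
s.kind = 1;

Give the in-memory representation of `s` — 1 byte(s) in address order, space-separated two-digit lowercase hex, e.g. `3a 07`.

opcode (2b) val=1 bits=0x1 at bit 0: 0x01
slot (5b) val=10 bits=0xa at bit 2: 0x29
kind (1b) val=1 bits=0x1 at bit 7: 0xa9
word = 0xa9 → little-endian bytes:
  [0]=0xa9

a9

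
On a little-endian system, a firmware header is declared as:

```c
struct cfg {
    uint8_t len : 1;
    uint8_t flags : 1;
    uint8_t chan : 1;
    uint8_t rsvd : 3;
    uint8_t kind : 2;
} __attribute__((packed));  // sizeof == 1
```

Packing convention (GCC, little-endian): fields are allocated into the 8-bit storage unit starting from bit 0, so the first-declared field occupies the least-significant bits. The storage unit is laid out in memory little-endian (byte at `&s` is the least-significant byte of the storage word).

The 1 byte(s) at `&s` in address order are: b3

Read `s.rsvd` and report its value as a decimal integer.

[0]=0xb3 (little-endian) → word 0xb3
len [0+:1] = (word>>0) & 0x1 = 1
flags [1+:1] = (word>>1) & 0x1 = 1
chan [2+:1] = (word>>2) & 0x1 = 0
rsvd [3+:3] = (word>>3) & 0x7 = 6  ←
kind [6+:2] = (word>>6) & 0x3 = 2

6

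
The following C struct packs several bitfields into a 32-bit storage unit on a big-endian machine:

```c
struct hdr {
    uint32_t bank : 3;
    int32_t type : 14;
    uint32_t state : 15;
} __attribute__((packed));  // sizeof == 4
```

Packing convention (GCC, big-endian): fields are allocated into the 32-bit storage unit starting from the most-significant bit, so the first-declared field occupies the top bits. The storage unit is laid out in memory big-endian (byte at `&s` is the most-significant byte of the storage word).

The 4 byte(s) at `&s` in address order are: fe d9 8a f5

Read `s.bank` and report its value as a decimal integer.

[0]=0xfe [1]=0xd9 [2]=0x8a [3]=0xf5 (big-endian) → word 0xfed98af5
bank [29+:3] = (word>>29) & 0x7 = 7  ←
type [15+:14] = (word>>15) & 0x3fff = 15795
state [0+:15] = (word>>0) & 0x7fff = 2805

7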